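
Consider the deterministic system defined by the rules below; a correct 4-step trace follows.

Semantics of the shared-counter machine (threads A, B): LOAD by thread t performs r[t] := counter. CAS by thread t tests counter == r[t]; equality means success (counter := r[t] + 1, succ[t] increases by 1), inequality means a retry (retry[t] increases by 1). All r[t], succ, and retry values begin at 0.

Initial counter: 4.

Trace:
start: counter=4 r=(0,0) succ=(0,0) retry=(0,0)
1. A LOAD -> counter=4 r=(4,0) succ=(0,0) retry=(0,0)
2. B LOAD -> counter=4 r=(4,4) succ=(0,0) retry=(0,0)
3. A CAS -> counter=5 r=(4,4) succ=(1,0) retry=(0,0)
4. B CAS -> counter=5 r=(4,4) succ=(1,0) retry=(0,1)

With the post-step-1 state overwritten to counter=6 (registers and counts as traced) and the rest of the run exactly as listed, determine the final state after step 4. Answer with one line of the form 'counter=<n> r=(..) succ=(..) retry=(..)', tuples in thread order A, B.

counter=7 r=(4,6) succ=(0,1) retry=(1,0)

state after step 1 := counter=6 r=(4,0) succ=(0,0) retry=(0,0)
2. B LOAD -> counter=6 r=(4,6) succ=(0,0) retry=(0,0)
3. A CAS -> counter=6 r=(4,6) succ=(0,0) retry=(1,0)
4. B CAS -> counter=7 r=(4,6) succ=(0,1) retry=(1,0)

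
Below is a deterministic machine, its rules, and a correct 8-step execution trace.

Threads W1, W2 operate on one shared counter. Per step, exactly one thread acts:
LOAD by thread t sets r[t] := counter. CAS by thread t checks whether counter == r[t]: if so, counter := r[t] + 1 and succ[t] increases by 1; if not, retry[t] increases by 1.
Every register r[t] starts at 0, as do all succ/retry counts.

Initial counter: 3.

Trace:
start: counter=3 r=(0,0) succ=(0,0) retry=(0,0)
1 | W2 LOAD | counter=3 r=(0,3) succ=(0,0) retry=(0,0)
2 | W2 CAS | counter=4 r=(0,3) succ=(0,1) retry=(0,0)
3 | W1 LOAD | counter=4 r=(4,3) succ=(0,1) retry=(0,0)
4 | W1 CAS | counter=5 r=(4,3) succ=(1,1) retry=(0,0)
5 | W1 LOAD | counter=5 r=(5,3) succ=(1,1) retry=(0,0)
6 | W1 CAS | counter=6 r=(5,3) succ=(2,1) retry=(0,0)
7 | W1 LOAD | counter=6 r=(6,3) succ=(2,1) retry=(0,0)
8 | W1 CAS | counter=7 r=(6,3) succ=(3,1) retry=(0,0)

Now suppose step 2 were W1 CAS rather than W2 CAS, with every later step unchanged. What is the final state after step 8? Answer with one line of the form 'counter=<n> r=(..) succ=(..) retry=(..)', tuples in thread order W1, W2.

counter=6 r=(5,3) succ=(3,0) retry=(1,0)

(re-executing from step 2 with the substitution; state before step 2: counter=3 r=(0,3) succ=(0,0) retry=(0,0))
2 | W1 CAS | counter=3 r=(0,3) succ=(0,0) retry=(1,0)
3 | W1 LOAD | counter=3 r=(3,3) succ=(0,0) retry=(1,0)
4 | W1 CAS | counter=4 r=(3,3) succ=(1,0) retry=(1,0)
5 | W1 LOAD | counter=4 r=(4,3) succ=(1,0) retry=(1,0)
6 | W1 CAS | counter=5 r=(4,3) succ=(2,0) retry=(1,0)
7 | W1 LOAD | counter=5 r=(5,3) succ=(2,0) retry=(1,0)
8 | W1 CAS | counter=6 r=(5,3) succ=(3,0) retry=(1,0)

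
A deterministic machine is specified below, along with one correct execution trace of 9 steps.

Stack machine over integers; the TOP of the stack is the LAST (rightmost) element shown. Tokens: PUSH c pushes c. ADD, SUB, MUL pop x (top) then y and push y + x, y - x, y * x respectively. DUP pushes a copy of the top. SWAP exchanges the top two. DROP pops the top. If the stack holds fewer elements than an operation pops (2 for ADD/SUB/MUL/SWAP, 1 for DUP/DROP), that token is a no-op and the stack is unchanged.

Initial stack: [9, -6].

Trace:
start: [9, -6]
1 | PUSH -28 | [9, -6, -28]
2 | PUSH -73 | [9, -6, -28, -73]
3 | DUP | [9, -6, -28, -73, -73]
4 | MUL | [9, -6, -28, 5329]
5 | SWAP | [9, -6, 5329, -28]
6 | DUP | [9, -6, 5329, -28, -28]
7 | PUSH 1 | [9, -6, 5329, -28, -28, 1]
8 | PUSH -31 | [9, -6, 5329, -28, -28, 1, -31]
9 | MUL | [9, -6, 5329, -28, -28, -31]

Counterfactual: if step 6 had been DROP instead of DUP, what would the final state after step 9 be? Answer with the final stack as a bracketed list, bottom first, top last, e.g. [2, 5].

[9, -6, 5329, -31]

(re-executing from step 6 with the substitution; state before step 6: [9, -6, 5329, -28])
6 | DROP | [9, -6, 5329]
7 | PUSH 1 | [9, -6, 5329, 1]
8 | PUSH -31 | [9, -6, 5329, 1, -31]
9 | MUL | [9, -6, 5329, -31]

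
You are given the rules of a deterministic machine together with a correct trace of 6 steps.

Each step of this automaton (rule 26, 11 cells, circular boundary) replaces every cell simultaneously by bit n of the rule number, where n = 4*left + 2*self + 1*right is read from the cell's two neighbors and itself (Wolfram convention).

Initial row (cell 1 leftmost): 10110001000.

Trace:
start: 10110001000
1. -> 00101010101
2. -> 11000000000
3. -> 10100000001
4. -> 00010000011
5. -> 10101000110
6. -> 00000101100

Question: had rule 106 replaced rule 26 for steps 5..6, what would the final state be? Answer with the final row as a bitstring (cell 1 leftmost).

(re-executing steps 5..6 under rule 106; state before step 5: 00010000011)
5. -> 00100000111
6. -> 01000001101

01000001101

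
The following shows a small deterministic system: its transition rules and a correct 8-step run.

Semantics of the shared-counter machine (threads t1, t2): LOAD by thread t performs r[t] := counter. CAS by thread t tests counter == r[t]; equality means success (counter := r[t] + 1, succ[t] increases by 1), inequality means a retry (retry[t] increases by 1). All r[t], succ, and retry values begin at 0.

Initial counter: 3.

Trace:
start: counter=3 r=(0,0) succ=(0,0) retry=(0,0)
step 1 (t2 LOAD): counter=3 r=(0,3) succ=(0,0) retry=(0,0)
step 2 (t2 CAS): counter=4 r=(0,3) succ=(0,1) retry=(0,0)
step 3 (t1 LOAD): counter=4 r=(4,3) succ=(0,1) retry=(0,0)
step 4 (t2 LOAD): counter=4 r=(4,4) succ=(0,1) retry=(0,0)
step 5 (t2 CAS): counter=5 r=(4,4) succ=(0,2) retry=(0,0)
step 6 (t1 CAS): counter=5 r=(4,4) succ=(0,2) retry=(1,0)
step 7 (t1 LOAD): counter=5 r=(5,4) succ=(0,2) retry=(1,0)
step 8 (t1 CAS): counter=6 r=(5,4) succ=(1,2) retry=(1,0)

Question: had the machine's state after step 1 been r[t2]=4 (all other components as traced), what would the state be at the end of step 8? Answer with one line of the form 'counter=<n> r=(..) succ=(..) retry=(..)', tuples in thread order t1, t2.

state after step 1 := counter=3 r=(0,4) succ=(0,0) retry=(0,0)
step 2 (t2 CAS): counter=3 r=(0,4) succ=(0,0) retry=(0,1)
step 3 (t1 LOAD): counter=3 r=(3,4) succ=(0,0) retry=(0,1)
step 4 (t2 LOAD): counter=3 r=(3,3) succ=(0,0) retry=(0,1)
step 5 (t2 CAS): counter=4 r=(3,3) succ=(0,1) retry=(0,1)
step 6 (t1 CAS): counter=4 r=(3,3) succ=(0,1) retry=(1,1)
step 7 (t1 LOAD): counter=4 r=(4,3) succ=(0,1) retry=(1,1)
step 8 (t1 CAS): counter=5 r=(4,3) succ=(1,1) retry=(1,1)

counter=5 r=(4,3) succ=(1,1) retry=(1,1)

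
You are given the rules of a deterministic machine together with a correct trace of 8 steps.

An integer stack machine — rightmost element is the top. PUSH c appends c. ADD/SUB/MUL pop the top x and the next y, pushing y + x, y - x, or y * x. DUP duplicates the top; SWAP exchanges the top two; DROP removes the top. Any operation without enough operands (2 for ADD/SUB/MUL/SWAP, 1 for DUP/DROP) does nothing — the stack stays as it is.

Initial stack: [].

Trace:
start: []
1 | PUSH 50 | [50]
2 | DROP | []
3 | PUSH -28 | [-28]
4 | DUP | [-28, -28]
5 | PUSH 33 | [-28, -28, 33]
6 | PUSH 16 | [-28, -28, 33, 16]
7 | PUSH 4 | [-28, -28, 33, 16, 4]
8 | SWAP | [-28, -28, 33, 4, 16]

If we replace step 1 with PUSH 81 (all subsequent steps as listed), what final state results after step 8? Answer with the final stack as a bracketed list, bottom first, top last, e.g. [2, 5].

(re-executing from step 1 with the substitution; state before step 1: [])
1 | PUSH 81 | [81]
2 | DROP | []
3 | PUSH -28 | [-28]
4 | DUP | [-28, -28]
5 | PUSH 33 | [-28, -28, 33]
6 | PUSH 16 | [-28, -28, 33, 16]
7 | PUSH 4 | [-28, -28, 33, 16, 4]
8 | SWAP | [-28, -28, 33, 4, 16]

[-28, -28, 33, 4, 16]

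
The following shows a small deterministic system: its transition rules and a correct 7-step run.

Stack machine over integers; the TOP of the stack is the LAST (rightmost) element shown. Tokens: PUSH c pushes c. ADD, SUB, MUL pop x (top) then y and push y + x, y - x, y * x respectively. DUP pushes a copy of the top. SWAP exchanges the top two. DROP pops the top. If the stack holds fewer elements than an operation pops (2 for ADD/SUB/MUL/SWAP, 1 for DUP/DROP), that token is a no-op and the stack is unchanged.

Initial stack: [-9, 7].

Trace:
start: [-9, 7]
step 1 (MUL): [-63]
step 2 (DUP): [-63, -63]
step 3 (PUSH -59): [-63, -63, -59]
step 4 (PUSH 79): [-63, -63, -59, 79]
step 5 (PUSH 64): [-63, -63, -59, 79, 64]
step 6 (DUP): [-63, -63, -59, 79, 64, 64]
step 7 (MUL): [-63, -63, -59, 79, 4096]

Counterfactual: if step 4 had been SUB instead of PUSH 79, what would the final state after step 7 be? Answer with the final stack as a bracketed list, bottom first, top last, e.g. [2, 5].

(re-executing from step 4 with the substitution; state before step 4: [-63, -63, -59])
step 4 (SUB): [-63, -4]
step 5 (PUSH 64): [-63, -4, 64]
step 6 (DUP): [-63, -4, 64, 64]
step 7 (MUL): [-63, -4, 4096]

[-63, -4, 4096]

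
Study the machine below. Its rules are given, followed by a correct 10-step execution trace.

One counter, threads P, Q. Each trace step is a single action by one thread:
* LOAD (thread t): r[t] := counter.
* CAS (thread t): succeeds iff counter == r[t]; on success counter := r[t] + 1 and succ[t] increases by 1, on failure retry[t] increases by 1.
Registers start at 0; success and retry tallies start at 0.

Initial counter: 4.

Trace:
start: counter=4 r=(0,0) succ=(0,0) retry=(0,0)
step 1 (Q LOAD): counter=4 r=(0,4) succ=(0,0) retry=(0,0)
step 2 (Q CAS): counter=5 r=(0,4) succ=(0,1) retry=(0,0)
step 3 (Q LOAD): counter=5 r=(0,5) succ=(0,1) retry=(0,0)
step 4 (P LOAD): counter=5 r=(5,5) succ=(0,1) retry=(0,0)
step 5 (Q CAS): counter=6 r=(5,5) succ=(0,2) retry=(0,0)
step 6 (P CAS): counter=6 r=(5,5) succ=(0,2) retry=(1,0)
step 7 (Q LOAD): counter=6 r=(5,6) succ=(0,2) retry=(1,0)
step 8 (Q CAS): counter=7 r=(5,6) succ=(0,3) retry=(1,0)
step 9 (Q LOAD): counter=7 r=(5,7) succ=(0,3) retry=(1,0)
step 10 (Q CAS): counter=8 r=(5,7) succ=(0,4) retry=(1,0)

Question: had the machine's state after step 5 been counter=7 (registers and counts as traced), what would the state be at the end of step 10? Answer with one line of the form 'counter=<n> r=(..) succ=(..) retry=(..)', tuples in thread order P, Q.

state after step 5 := counter=7 r=(5,5) succ=(0,2) retry=(0,0)
step 6 (P CAS): counter=7 r=(5,5) succ=(0,2) retry=(1,0)
step 7 (Q LOAD): counter=7 r=(5,7) succ=(0,2) retry=(1,0)
step 8 (Q CAS): counter=8 r=(5,7) succ=(0,3) retry=(1,0)
step 9 (Q LOAD): counter=8 r=(5,8) succ=(0,3) retry=(1,0)
step 10 (Q CAS): counter=9 r=(5,8) succ=(0,4) retry=(1,0)

counter=9 r=(5,8) succ=(0,4) retry=(1,0)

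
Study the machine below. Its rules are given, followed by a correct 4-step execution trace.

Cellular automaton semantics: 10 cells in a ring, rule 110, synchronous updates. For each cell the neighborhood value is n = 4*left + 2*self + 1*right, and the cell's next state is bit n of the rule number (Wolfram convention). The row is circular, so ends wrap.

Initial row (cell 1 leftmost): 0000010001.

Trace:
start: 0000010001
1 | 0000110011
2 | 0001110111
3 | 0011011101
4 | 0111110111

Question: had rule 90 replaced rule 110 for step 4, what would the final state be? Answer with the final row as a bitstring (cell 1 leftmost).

1111010100

(re-executing step 4 under rule 90; state before step 4: 0011011101)
4 | 1111010100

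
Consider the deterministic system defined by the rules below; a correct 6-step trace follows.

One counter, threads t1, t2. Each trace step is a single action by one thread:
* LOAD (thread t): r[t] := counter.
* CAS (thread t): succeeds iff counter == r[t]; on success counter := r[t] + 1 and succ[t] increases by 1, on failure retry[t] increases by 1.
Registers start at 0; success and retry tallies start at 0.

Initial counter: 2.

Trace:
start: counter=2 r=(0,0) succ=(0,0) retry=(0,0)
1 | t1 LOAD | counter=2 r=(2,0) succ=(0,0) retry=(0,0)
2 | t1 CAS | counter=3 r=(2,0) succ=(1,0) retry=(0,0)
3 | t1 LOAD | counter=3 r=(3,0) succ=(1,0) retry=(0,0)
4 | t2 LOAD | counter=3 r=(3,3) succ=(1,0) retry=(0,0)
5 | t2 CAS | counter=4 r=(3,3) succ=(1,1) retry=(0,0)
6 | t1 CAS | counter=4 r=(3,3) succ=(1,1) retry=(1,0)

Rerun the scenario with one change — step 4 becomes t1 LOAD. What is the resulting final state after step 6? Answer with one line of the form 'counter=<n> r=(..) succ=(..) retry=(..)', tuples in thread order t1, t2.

counter=4 r=(3,0) succ=(2,0) retry=(0,1)

(re-executing from step 4 with the substitution; state before step 4: counter=3 r=(3,0) succ=(1,0) retry=(0,0))
4 | t1 LOAD | counter=3 r=(3,0) succ=(1,0) retry=(0,0)
5 | t2 CAS | counter=3 r=(3,0) succ=(1,0) retry=(0,1)
6 | t1 CAS | counter=4 r=(3,0) succ=(2,0) retry=(0,1)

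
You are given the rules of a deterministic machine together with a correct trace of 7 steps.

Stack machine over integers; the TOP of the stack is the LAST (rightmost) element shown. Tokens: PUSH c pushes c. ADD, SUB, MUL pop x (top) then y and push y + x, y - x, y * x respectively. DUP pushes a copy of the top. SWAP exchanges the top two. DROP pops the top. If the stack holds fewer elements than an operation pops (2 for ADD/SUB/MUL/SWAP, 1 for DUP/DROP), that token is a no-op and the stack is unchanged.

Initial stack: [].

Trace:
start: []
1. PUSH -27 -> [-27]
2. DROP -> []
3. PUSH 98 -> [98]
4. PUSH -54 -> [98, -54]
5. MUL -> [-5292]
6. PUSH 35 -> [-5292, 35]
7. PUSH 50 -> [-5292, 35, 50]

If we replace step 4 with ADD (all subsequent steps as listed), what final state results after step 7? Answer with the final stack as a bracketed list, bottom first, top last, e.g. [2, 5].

(re-executing from step 4 with the substitution; state before step 4: [98])
4. ADD -> [98]
5. MUL -> [98]
6. PUSH 35 -> [98, 35]
7. PUSH 50 -> [98, 35, 50]

[98, 35, 50]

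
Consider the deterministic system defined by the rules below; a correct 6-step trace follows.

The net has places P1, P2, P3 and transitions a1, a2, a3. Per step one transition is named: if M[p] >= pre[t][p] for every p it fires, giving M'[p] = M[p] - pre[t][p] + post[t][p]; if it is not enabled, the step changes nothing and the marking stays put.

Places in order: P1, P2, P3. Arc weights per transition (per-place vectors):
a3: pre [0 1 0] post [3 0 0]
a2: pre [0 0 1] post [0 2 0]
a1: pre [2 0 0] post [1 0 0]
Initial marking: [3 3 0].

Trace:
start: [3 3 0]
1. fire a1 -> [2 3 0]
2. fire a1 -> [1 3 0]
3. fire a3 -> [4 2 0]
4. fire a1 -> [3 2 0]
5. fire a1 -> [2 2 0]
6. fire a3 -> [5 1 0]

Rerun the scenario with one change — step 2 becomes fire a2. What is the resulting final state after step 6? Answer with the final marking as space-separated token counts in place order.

6 1 0

(re-executing from step 2 with the substitution; state before step 2: [2 3 0])
2. fire a2 -> [2 3 0]
3. fire a3 -> [5 2 0]
4. fire a1 -> [4 2 0]
5. fire a1 -> [3 2 0]
6. fire a3 -> [6 1 0]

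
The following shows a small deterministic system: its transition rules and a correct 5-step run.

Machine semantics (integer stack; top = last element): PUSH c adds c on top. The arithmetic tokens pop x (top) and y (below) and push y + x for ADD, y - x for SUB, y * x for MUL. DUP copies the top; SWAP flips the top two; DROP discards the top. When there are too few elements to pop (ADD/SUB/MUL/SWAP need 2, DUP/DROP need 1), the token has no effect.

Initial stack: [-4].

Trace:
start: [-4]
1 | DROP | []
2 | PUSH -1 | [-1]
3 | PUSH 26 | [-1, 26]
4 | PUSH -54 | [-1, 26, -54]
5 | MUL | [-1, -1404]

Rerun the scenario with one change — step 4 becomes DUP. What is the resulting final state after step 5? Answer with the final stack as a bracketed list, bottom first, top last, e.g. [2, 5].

[-1, 676]

(re-executing from step 4 with the substitution; state before step 4: [-1, 26])
4 | DUP | [-1, 26, 26]
5 | MUL | [-1, 676]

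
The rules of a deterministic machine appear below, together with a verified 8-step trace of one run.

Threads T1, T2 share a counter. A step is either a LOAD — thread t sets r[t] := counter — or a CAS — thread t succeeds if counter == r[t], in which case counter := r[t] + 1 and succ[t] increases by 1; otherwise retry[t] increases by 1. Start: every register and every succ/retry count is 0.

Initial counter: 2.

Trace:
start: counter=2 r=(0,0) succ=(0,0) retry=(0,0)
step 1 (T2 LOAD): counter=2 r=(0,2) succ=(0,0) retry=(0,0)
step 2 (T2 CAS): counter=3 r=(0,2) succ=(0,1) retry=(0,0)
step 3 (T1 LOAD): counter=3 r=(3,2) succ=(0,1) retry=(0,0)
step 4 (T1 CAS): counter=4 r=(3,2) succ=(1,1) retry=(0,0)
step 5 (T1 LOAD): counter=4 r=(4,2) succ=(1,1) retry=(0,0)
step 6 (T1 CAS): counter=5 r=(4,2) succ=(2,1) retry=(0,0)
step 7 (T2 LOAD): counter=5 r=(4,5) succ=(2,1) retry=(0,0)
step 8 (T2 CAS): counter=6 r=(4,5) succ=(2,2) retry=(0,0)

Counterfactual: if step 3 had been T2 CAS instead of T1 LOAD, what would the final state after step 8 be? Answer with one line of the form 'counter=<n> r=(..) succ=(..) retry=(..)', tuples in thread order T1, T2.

counter=5 r=(3,4) succ=(1,2) retry=(1,1)

(re-executing from step 3 with the substitution; state before step 3: counter=3 r=(0,2) succ=(0,1) retry=(0,0))
step 3 (T2 CAS): counter=3 r=(0,2) succ=(0,1) retry=(0,1)
step 4 (T1 CAS): counter=3 r=(0,2) succ=(0,1) retry=(1,1)
step 5 (T1 LOAD): counter=3 r=(3,2) succ=(0,1) retry=(1,1)
step 6 (T1 CAS): counter=4 r=(3,2) succ=(1,1) retry=(1,1)
step 7 (T2 LOAD): counter=4 r=(3,4) succ=(1,1) retry=(1,1)
step 8 (T2 CAS): counter=5 r=(3,4) succ=(1,2) retry=(1,1)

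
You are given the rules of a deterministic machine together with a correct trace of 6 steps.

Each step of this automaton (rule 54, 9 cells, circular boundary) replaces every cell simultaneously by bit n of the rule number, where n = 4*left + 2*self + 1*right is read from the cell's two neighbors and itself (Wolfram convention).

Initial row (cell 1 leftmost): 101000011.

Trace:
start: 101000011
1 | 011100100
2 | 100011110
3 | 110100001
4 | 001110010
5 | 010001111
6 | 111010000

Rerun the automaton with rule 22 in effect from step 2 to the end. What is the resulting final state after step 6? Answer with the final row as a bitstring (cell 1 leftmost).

(re-executing steps 2..6 under rule 22; state before step 2: 011100100)
2 | 100011110
3 | 110100000
4 | 000110001
5 | 101001011
6 | 001111000

001111000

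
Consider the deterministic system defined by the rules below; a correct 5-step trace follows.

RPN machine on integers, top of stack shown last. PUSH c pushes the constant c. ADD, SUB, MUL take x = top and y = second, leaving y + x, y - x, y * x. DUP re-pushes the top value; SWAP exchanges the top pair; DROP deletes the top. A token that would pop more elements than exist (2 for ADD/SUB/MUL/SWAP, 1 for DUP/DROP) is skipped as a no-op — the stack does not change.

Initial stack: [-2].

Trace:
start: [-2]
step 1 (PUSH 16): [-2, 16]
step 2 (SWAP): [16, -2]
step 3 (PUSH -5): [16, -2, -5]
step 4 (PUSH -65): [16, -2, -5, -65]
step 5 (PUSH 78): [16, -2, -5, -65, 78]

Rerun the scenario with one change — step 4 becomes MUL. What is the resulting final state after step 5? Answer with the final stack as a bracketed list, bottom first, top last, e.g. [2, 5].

[16, 10, 78]

(re-executing from step 4 with the substitution; state before step 4: [16, -2, -5])
step 4 (MUL): [16, 10]
step 5 (PUSH 78): [16, 10, 78]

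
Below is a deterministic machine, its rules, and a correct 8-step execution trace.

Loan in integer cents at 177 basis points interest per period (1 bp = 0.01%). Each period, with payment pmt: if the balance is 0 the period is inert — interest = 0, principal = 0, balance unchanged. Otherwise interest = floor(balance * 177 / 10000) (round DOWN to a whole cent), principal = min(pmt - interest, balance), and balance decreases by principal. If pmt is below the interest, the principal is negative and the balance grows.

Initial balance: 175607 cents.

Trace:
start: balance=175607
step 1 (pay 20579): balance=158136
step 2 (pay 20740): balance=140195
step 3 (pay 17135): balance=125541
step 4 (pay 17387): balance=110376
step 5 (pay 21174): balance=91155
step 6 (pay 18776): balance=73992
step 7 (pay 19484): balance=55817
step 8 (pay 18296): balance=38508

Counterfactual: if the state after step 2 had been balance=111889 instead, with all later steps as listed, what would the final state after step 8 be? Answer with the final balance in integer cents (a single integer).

7061

state after step 2 := balance=111889
step 3 (pay 17135): balance=96734
step 4 (pay 17387): balance=81059
step 5 (pay 21174): balance=61319
step 6 (pay 18776): balance=43628
step 7 (pay 19484): balance=24916
step 8 (pay 18296): balance=7061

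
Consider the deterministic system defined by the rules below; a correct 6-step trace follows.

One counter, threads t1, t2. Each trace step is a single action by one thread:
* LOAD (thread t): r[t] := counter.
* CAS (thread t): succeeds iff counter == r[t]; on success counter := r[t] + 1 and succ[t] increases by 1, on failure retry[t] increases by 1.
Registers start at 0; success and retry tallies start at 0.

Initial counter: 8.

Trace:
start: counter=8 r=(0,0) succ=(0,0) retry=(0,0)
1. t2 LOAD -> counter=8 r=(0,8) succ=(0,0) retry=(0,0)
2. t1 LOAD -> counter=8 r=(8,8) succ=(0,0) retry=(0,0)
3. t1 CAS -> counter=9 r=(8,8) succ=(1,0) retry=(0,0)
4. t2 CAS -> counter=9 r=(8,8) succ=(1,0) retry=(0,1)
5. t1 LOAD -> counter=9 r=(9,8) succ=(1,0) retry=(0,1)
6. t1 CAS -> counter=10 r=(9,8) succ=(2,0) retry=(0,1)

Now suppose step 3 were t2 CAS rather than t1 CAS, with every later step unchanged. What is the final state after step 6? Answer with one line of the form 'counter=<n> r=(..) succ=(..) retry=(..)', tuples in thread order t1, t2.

counter=10 r=(9,8) succ=(1,1) retry=(0,1)

(re-executing from step 3 with the substitution; state before step 3: counter=8 r=(8,8) succ=(0,0) retry=(0,0))
3. t2 CAS -> counter=9 r=(8,8) succ=(0,1) retry=(0,0)
4. t2 CAS -> counter=9 r=(8,8) succ=(0,1) retry=(0,1)
5. t1 LOAD -> counter=9 r=(9,8) succ=(0,1) retry=(0,1)
6. t1 CAS -> counter=10 r=(9,8) succ=(1,1) retry=(0,1)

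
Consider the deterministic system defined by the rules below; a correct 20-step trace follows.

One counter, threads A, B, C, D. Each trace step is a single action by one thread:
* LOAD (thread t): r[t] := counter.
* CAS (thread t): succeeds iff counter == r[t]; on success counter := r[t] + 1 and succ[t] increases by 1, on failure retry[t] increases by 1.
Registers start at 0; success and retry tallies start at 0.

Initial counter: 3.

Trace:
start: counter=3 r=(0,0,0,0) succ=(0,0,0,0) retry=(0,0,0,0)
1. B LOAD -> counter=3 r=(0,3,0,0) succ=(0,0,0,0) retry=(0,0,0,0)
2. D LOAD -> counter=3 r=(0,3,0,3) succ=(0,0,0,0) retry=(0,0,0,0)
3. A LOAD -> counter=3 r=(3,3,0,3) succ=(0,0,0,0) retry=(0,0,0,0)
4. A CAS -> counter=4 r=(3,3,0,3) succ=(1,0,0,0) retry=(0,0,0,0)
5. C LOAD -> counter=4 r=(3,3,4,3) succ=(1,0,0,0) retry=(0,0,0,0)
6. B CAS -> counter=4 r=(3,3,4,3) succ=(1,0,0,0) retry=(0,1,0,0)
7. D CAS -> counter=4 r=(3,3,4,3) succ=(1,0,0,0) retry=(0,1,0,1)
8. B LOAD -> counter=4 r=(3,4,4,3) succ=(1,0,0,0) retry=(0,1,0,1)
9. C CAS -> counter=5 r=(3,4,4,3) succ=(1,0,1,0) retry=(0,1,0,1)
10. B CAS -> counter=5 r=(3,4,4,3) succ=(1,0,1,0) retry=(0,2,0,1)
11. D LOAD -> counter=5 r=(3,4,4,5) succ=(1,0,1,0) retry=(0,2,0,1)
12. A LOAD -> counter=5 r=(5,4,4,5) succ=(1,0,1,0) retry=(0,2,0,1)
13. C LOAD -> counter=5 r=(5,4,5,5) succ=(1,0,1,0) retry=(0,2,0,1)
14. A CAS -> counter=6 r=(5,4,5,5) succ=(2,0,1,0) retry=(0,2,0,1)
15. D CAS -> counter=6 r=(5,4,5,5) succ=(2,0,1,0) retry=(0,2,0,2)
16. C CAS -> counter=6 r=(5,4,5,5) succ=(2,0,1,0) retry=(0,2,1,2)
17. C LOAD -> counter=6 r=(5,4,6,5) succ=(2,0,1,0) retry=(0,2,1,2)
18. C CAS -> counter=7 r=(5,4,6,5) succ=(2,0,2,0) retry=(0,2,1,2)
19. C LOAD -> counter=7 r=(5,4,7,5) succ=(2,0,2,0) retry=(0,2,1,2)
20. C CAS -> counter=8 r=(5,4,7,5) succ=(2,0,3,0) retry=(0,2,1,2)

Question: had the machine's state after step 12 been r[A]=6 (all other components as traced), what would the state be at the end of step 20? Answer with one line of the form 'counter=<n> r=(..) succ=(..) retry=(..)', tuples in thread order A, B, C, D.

state after step 12 := counter=5 r=(6,4,4,5) succ=(1,0,1,0) retry=(0,2,0,1)
13. C LOAD -> counter=5 r=(6,4,5,5) succ=(1,0,1,0) retry=(0,2,0,1)
14. A CAS -> counter=5 r=(6,4,5,5) succ=(1,0,1,0) retry=(1,2,0,1)
15. D CAS -> counter=6 r=(6,4,5,5) succ=(1,0,1,1) retry=(1,2,0,1)
16. C CAS -> counter=6 r=(6,4,5,5) succ=(1,0,1,1) retry=(1,2,1,1)
17. C LOAD -> counter=6 r=(6,4,6,5) succ=(1,0,1,1) retry=(1,2,1,1)
18. C CAS -> counter=7 r=(6,4,6,5) succ=(1,0,2,1) retry=(1,2,1,1)
19. C LOAD -> counter=7 r=(6,4,7,5) succ=(1,0,2,1) retry=(1,2,1,1)
20. C CAS -> counter=8 r=(6,4,7,5) succ=(1,0,3,1) retry=(1,2,1,1)

counter=8 r=(6,4,7,5) succ=(1,0,3,1) retry=(1,2,1,1)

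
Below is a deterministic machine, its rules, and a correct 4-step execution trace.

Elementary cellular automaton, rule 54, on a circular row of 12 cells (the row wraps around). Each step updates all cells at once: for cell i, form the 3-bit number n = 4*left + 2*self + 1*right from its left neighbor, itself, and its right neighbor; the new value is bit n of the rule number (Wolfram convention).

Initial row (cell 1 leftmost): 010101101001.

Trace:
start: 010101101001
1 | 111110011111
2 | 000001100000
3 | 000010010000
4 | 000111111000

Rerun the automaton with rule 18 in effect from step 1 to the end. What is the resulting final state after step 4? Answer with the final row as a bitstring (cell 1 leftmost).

010000100000

(re-executing steps 1..4 under rule 18; state before step 1: 010101101001)
1 | 000000000110
2 | 000000001001
3 | 100000010110
4 | 010000100000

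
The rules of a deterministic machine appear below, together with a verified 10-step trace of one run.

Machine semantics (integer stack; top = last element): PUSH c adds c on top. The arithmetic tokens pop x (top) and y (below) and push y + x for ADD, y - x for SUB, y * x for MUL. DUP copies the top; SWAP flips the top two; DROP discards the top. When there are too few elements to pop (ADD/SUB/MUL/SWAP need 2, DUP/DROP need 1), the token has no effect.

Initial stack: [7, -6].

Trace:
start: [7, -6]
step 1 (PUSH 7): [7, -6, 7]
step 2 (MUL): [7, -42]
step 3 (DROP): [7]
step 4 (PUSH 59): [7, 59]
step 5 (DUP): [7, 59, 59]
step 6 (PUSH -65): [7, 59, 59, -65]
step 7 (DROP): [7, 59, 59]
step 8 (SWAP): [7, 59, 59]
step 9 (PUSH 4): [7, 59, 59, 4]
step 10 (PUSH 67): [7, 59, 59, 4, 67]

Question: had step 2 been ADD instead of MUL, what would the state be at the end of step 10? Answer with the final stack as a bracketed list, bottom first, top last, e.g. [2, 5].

(re-executing from step 2 with the substitution; state before step 2: [7, -6, 7])
step 2 (ADD): [7, 1]
step 3 (DROP): [7]
step 4 (PUSH 59): [7, 59]
step 5 (DUP): [7, 59, 59]
step 6 (PUSH -65): [7, 59, 59, -65]
step 7 (DROP): [7, 59, 59]
step 8 (SWAP): [7, 59, 59]
step 9 (PUSH 4): [7, 59, 59, 4]
step 10 (PUSH 67): [7, 59, 59, 4, 67]

[7, 59, 59, 4, 67]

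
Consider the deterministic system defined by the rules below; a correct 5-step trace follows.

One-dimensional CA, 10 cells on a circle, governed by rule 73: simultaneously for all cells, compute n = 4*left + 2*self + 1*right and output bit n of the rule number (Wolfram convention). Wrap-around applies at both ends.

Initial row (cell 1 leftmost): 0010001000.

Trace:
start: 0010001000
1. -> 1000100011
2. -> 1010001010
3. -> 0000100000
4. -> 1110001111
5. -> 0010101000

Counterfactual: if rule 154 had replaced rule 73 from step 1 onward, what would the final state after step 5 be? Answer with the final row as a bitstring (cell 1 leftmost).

(re-executing steps 1..5 under rule 154; state before step 1: 0010001000)
1. -> 0101010100
2. -> 1000000010
3. -> 0100000100
4. -> 1010001010
5. -> 0001010000

0001010000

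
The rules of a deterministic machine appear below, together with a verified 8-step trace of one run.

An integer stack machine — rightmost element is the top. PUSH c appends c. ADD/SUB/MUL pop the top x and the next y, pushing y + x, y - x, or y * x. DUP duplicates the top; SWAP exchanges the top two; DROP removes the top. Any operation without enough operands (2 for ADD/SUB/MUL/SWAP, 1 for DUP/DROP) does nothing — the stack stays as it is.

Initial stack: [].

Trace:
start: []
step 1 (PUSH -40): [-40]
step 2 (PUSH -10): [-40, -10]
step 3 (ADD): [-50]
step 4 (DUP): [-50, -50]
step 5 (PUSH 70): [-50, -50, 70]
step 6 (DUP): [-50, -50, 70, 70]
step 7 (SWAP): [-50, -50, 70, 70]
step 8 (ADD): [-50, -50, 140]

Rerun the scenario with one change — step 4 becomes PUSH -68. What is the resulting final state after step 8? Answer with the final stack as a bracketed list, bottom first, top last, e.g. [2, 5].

[-50, -68, 140]

(re-executing from step 4 with the substitution; state before step 4: [-50])
step 4 (PUSH -68): [-50, -68]
step 5 (PUSH 70): [-50, -68, 70]
step 6 (DUP): [-50, -68, 70, 70]
step 7 (SWAP): [-50, -68, 70, 70]
step 8 (ADD): [-50, -68, 140]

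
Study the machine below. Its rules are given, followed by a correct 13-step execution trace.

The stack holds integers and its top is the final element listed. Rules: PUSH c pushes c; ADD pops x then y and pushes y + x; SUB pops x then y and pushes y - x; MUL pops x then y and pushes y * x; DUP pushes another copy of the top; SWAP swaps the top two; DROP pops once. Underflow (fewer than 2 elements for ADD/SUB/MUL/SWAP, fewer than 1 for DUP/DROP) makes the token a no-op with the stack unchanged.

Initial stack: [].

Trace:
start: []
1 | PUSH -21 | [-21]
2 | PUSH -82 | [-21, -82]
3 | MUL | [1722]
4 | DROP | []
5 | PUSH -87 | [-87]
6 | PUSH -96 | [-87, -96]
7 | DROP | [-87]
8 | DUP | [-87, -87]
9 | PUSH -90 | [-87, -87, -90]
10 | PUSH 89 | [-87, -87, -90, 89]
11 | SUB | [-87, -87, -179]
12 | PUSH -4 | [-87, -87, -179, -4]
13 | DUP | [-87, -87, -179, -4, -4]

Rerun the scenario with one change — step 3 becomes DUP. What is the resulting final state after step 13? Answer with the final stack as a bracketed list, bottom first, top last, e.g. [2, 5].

[-21, -82, -87, -87, -179, -4, -4]

(re-executing from step 3 with the substitution; state before step 3: [-21, -82])
3 | DUP | [-21, -82, -82]
4 | DROP | [-21, -82]
5 | PUSH -87 | [-21, -82, -87]
6 | PUSH -96 | [-21, -82, -87, -96]
7 | DROP | [-21, -82, -87]
8 | DUP | [-21, -82, -87, -87]
9 | PUSH -90 | [-21, -82, -87, -87, -90]
10 | PUSH 89 | [-21, -82, -87, -87, -90, 89]
11 | SUB | [-21, -82, -87, -87, -179]
12 | PUSH -4 | [-21, -82, -87, -87, -179, -4]
13 | DUP | [-21, -82, -87, -87, -179, -4, -4]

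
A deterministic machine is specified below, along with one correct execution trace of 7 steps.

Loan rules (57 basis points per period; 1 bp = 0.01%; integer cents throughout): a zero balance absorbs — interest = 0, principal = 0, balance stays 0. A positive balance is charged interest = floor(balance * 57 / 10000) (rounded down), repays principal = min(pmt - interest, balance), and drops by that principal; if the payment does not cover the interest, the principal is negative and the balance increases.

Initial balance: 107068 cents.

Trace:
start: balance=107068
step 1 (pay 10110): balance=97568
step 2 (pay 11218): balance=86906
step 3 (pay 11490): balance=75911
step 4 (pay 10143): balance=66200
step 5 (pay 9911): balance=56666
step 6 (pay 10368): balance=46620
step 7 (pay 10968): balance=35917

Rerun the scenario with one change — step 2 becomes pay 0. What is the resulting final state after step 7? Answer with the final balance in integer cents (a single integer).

(re-executing from step 2 with the substitution; state before step 2: balance=97568)
step 2 (pay 0): balance=98124
step 3 (pay 11490): balance=87193
step 4 (pay 10143): balance=77547
step 5 (pay 9911): balance=68078
step 6 (pay 10368): balance=58098
step 7 (pay 10968): balance=47461

47461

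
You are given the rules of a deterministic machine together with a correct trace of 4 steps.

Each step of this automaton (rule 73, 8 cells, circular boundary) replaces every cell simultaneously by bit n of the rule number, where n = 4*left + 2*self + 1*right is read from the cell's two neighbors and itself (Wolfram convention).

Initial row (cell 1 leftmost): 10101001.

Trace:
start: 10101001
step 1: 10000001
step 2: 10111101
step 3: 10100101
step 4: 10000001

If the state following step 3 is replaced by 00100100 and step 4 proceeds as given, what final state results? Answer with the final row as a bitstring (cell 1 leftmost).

state after step 3 := 00100100
step 4: 10000001

10000001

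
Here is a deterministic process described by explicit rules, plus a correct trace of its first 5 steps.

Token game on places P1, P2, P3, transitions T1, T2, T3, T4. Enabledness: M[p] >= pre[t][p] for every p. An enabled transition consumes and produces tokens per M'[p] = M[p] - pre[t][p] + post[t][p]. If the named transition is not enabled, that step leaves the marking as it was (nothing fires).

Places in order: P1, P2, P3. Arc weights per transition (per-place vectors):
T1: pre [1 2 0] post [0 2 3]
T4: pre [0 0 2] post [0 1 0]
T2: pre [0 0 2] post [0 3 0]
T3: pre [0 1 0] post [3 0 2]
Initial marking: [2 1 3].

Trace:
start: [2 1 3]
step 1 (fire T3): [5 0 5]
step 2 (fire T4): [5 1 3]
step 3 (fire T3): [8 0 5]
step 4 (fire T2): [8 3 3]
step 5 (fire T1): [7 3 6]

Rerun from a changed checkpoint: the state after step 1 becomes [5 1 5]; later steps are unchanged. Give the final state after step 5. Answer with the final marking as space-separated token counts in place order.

7 4 6

state after step 1 := [5 1 5]
step 2 (fire T4): [5 2 3]
step 3 (fire T3): [8 1 5]
step 4 (fire T2): [8 4 3]
step 5 (fire T1): [7 4 6]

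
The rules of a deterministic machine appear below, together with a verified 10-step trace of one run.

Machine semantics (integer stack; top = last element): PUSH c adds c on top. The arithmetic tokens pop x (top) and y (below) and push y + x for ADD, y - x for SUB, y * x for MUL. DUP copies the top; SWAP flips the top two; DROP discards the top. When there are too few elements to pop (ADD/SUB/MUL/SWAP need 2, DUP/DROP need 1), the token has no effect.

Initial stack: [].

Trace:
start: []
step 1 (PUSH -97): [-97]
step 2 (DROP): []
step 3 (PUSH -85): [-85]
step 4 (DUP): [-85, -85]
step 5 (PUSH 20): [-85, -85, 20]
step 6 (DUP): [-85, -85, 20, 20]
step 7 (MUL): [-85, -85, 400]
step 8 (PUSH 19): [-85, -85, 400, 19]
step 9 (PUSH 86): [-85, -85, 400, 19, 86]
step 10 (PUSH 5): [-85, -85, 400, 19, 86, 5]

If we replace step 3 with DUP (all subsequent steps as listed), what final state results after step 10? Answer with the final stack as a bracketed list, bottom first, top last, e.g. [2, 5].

(re-executing from step 3 with the substitution; state before step 3: [])
step 3 (DUP): []
step 4 (DUP): []
step 5 (PUSH 20): [20]
step 6 (DUP): [20, 20]
step 7 (MUL): [400]
step 8 (PUSH 19): [400, 19]
step 9 (PUSH 86): [400, 19, 86]
step 10 (PUSH 5): [400, 19, 86, 5]

[400, 19, 86, 5]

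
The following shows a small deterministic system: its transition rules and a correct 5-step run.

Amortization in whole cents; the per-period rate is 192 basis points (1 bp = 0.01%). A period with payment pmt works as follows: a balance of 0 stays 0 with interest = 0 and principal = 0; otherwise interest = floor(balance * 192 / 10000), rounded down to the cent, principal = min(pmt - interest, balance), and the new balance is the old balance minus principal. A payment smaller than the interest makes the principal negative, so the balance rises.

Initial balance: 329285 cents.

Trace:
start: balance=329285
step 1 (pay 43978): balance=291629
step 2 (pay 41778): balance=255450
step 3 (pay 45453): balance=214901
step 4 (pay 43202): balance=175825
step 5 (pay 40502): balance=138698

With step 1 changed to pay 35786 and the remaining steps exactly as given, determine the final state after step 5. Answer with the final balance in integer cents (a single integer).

(re-executing from step 1 with the substitution; state before step 1: balance=329285)
step 1 (pay 35786): balance=299821
step 2 (pay 41778): balance=263799
step 3 (pay 45453): balance=223410
step 4 (pay 43202): balance=184497
step 5 (pay 40502): balance=147537

147537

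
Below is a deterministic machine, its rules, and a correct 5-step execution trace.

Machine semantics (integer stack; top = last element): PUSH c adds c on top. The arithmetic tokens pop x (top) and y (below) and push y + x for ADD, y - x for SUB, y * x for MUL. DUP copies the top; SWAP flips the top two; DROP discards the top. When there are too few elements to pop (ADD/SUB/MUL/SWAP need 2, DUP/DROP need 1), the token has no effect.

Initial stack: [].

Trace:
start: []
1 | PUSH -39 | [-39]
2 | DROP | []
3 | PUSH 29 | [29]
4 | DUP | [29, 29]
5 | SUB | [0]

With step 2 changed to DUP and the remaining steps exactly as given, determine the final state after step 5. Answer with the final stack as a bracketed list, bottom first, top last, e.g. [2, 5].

(re-executing from step 2 with the substitution; state before step 2: [-39])
2 | DUP | [-39, -39]
3 | PUSH 29 | [-39, -39, 29]
4 | DUP | [-39, -39, 29, 29]
5 | SUB | [-39, -39, 0]

[-39, -39, 0]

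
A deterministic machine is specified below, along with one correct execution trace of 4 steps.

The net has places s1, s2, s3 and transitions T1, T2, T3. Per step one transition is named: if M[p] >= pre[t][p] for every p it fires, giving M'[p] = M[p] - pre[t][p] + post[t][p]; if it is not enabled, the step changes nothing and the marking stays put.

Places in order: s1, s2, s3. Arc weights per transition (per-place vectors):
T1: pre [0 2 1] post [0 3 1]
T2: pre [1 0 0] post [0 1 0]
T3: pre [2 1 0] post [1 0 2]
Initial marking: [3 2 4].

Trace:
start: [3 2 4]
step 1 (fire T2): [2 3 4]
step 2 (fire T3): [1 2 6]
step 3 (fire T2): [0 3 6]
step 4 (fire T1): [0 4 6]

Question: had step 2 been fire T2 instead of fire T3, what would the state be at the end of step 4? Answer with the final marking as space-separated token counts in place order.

(re-executing from step 2 with the substitution; state before step 2: [2 3 4])
step 2 (fire T2): [1 4 4]
step 3 (fire T2): [0 5 4]
step 4 (fire T1): [0 6 4]

0 6 4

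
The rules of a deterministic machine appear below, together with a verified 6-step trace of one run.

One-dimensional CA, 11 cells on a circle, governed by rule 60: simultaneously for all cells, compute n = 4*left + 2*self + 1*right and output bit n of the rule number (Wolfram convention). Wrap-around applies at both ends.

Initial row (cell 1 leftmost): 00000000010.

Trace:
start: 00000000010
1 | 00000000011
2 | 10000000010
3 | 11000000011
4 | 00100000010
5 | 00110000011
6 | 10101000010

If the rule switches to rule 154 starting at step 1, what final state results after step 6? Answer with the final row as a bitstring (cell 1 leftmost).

(re-executing steps 1..6 under rule 154; state before step 1: 00000000010)
1 | 00000000101
2 | 10000001000
3 | 01000010101
4 | 00100100000
5 | 01011010000
6 | 10010001000

10010001000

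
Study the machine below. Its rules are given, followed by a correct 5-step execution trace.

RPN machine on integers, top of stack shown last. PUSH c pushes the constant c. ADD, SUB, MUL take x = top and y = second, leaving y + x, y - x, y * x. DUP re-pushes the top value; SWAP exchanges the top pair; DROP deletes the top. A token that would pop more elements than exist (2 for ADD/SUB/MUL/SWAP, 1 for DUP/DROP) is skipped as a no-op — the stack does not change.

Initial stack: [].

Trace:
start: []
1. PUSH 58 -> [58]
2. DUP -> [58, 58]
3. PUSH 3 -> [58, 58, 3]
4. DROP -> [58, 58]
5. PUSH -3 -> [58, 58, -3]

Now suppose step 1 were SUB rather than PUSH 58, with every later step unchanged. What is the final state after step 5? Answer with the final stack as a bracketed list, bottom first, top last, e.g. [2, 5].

(re-executing from step 1 with the substitution; state before step 1: [])
1. SUB -> []
2. DUP -> []
3. PUSH 3 -> [3]
4. DROP -> []
5. PUSH -3 -> [-3]

[-3]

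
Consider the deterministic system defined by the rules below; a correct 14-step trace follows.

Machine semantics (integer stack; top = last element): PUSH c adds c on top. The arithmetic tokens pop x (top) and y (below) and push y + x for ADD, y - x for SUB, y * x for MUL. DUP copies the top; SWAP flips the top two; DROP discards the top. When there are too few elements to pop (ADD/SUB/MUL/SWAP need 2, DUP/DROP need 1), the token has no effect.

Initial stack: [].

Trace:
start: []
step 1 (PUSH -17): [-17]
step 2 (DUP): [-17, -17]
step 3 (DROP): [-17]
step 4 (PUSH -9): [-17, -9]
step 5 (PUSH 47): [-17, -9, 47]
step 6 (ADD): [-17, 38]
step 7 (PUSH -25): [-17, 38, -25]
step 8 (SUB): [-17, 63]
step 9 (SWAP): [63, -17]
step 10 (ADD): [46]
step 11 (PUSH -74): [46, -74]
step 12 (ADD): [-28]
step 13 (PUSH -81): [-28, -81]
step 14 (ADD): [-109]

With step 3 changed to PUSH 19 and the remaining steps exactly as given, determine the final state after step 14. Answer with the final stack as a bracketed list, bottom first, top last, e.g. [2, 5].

[-17, -17, -73]

(re-executing from step 3 with the substitution; state before step 3: [-17, -17])
step 3 (PUSH 19): [-17, -17, 19]
step 4 (PUSH -9): [-17, -17, 19, -9]
step 5 (PUSH 47): [-17, -17, 19, -9, 47]
step 6 (ADD): [-17, -17, 19, 38]
step 7 (PUSH -25): [-17, -17, 19, 38, -25]
step 8 (SUB): [-17, -17, 19, 63]
step 9 (SWAP): [-17, -17, 63, 19]
step 10 (ADD): [-17, -17, 82]
step 11 (PUSH -74): [-17, -17, 82, -74]
step 12 (ADD): [-17, -17, 8]
step 13 (PUSH -81): [-17, -17, 8, -81]
step 14 (ADD): [-17, -17, -73]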